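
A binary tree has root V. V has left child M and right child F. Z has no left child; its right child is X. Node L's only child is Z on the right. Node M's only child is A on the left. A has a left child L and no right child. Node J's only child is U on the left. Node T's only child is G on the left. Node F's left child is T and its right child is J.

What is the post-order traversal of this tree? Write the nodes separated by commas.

X, Z, L, A, M, G, T, U, J, F, V

Post-order visits the left subtree, then the right subtree, then the node.
At V: go left to M.
  At M: go left to A.
    At A: go left to L.
      At L: no left child.
      At L: go right to Z.
        At Z: no left child.
        At Z: go right to X.
          X is a leaf — visit X.
        Visit Z.
      Visit L.
    At A: no right child.
    Visit A.
  At M: no right child.
  Visit M.
At V: go right to F.
  At F: go left to T.
    At T: go left to G.
      G is a leaf — visit G.
    At T: no right child.
    Visit T.
  At F: go right to J.
    At J: go left to U.
      U is a leaf — visit U.
    At J: no right child.
    Visit J.
  Visit F.
Visit V.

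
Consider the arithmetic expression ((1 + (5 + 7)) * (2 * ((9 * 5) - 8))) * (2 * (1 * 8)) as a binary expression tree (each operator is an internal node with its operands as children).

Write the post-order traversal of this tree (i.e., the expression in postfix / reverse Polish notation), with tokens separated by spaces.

Post-order on an expression tree gives postfix notation: for each operator, emit left operand, right operand, then the operator.

1 5 7 + + 2 9 5 * 8 - * * 2 1 8 * * *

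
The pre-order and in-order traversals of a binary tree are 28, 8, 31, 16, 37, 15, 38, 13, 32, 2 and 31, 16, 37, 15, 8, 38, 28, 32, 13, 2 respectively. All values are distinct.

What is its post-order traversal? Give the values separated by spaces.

15 37 16 31 38 8 32 2 13 28

The first element of pre-order is the root; it splits in-order into left and right subtrees.
Root 28: left subtree has 6 nodes {31, 16, 37, 15, 8, 38}, right has 3 {32, 13, 2}.
  Root 8: left subtree has 4 nodes {31, 16, 37, 15}, right has 1 {38}.
    Root 31: left subtree has 0 nodes { }, right has 3 {16, 37, 15}.
      Root 16: left subtree has 0 nodes { }, right has 2 {37, 15}.
        Root 37: left subtree has 0 nodes { }, right has 1 {15}.
  Root 13: left subtree has 1 node {32}, right has 1 {2}.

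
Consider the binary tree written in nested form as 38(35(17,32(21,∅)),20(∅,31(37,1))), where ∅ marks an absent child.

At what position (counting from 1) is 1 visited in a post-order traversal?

Post-order visits the left subtree, then the right subtree, then the node.
At 38: go left to 35.
  At 35: go left to 17.
    17 is a leaf — visit 17.
  At 35: go right to 32.
    At 32: go left to 21.
      21 is a leaf — visit 21.
    At 32: no right child.
    Visit 32.
  Visit 35.
At 38: go right to 20.
  At 20: no left child.
  At 20: go right to 31.
    At 31: go left to 37.
      37 is a leaf — visit 37.
    At 31: go right to 1.
      1 is a leaf — visit 1.
    Visit 31.
  Visit 20.
Visit 38.
Full post-order sequence: 17, 21, 32, 35, 37, 1, 31, 20, 38.

6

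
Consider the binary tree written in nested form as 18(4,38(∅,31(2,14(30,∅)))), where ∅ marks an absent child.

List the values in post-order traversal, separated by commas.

Post-order visits the left subtree, then the right subtree, then the node.
At 18: go left to 4.
  4 is a leaf — visit 4.
At 18: go right to 38.
  At 38: no left child.
  At 38: go right to 31.
    At 31: go left to 2.
      2 is a leaf — visit 2.
    At 31: go right to 14.
      At 14: go left to 30.
        30 is a leaf — visit 30.
      At 14: no right child.
      Visit 14.
    Visit 31.
  Visit 38.
Visit 18.

4, 2, 30, 14, 31, 38, 18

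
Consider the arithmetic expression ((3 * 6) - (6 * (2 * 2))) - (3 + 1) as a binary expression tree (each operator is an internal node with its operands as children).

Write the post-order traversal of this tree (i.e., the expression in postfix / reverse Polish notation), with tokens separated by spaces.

3 6 * 6 2 2 * * - 3 1 + -

Post-order on an expression tree gives postfix notation: for each operator, emit left operand, right operand, then the operator.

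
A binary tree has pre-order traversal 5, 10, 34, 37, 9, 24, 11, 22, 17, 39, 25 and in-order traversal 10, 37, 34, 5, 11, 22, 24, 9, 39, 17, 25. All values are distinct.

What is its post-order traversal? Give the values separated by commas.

The first element of pre-order is the root; it splits in-order into left and right subtrees.
Root 5: left subtree has 3 nodes {10, 37, 34}, right has 7 {11, 22, 24, 9, 39, 17, 25}.
  Root 10: left subtree has 0 nodes { }, right has 2 {37, 34}.
    Root 34: left subtree has 1 node {37}, right has 0 { }.
  Root 9: left subtree has 3 nodes {11, 22, 24}, right has 3 {39, 17, 25}.
    Root 24: left subtree has 2 nodes {11, 22}, right has 0 { }.
      Root 11: left subtree has 0 nodes { }, right has 1 {22}.
    Root 17: left subtree has 1 node {39}, right has 1 {25}.

37, 34, 10, 22, 11, 24, 39, 25, 17, 9, 5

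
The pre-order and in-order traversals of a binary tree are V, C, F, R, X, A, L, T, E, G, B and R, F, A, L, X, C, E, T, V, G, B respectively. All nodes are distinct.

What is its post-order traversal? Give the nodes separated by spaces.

The first element of pre-order is the root; it splits in-order into left and right subtrees.
Root V: left subtree has 8 nodes {R, F, A, L, X, C, E, T}, right has 2 {G, B}.
  Root C: left subtree has 5 nodes {R, F, A, L, X}, right has 2 {E, T}.
    Root F: left subtree has 1 node {R}, right has 3 {A, L, X}.
      Root X: left subtree has 2 nodes {A, L}, right has 0 { }.
        Root A: left subtree has 0 nodes { }, right has 1 {L}.
    Root T: left subtree has 1 node {E}, right has 0 { }.
  Root G: left subtree has 0 nodes { }, right has 1 {B}.

R L A X F E T C B G V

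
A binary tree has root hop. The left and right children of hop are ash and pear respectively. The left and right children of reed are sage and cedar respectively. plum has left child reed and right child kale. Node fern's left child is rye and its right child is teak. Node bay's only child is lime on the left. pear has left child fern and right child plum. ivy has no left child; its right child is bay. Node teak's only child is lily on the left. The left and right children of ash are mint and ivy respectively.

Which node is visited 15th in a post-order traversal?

pear

Post-order visits the left subtree, then the right subtree, then the node.
At hop: go left to ash.
  At ash: go left to mint.
    mint is a leaf — visit mint.
  At ash: go right to ivy.
    At ivy: no left child.
    At ivy: go right to bay.
      At bay: go left to lime.
        lime is a leaf — visit lime.
      At bay: no right child.
      Visit bay.
    Visit ivy.
  Visit ash.
At hop: go right to pear.
  At pear: go left to fern.
    At fern: go left to rye.
      rye is a leaf — visit rye.
    At fern: go right to teak.
      At teak: go left to lily.
        lily is a leaf — visit lily.
      At teak: no right child.
      Visit teak.
    Visit fern.
  At pear: go right to plum.
    At plum: go left to reed.
      At reed: go left to sage.
        sage is a leaf — visit sage.
      At reed: go right to cedar.
        cedar is a leaf — visit cedar.
      Visit reed.
    At plum: go right to kale.
      kale is a leaf — visit kale.
    Visit plum.
  Visit pear.
Visit hop.
Full post-order sequence: mint, lime, bay, ivy, ash, rye, lily, teak, fern, sage, cedar, reed, kale, plum, pear, hop.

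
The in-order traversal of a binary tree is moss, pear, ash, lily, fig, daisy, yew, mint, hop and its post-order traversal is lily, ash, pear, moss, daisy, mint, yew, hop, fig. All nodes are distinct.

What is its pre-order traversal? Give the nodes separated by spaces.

fig moss pear ash lily hop yew daisy mint

The last element of post-order is the root; it splits in-order into left and right subtrees.
Root fig: left subtree has 4 nodes {moss, pear, ash, lily}, right has 4 {daisy, yew, mint, hop}.
  Root moss: left subtree has 0 nodes { }, right has 3 {pear, ash, lily}.
    Root pear: left subtree has 0 nodes { }, right has 2 {ash, lily}.
      Root ash: left subtree has 0 nodes { }, right has 1 {lily}.
  Root hop: left subtree has 3 nodes {daisy, yew, mint}, right has 0 { }.
    Root yew: left subtree has 1 node {daisy}, right has 1 {mint}.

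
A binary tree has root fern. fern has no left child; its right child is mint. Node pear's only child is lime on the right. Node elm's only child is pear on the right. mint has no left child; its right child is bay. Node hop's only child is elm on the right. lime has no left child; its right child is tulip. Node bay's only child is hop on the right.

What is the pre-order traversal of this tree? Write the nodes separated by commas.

Pre-order visits the node, then its left subtree, then its right subtree.
Visit fern.
At fern: no left child.
At fern: go right to mint.
  Visit mint.
  At mint: no left child.
  At mint: go right to bay.
    Visit bay.
    At bay: no left child.
    At bay: go right to hop.
      Visit hop.
      At hop: no left child.
      At hop: go right to elm.
        Visit elm.
        At elm: no left child.
        At elm: go right to pear.
          Visit pear.
          At pear: no left child.
          At pear: go right to lime.
            Visit lime.
            At lime: no left child.
            At lime: go right to tulip.
              tulip is a leaf — visit tulip.

fern, mint, bay, hop, elm, pear, lime, tulip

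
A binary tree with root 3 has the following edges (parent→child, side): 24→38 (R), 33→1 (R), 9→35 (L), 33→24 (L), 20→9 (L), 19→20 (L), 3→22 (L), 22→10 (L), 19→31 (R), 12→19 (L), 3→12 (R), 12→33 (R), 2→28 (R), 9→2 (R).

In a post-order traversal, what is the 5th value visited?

2

Post-order visits the left subtree, then the right subtree, then the node.
At 3: go left to 22.
  At 22: go left to 10.
    10 is a leaf — visit 10.
  At 22: no right child.
  Visit 22.
At 3: go right to 12.
  At 12: go left to 19.
    At 19: go left to 20.
      At 20: go left to 9.
        At 9: go left to 35.
          35 is a leaf — visit 35.
        At 9: go right to 2.
          At 2: no left child.
          At 2: go right to 28.
            28 is a leaf — visit 28.
          Visit 2.
        Visit 9.
      At 20: no right child.
      Visit 20.
    At 19: go right to 31.
      31 is a leaf — visit 31.
    Visit 19.
  At 12: go right to 33.
    At 33: go left to 24.
      At 24: no left child.
      At 24: go right to 38.
        38 is a leaf — visit 38.
      Visit 24.
    At 33: go right to 1.
      1 is a leaf — visit 1.
    Visit 33.
  Visit 12.
Visit 3.
Full post-order sequence: 10, 22, 35, 28, 2, 9, 20, 31, 19, 38, 24, 1, 33, 12, 3.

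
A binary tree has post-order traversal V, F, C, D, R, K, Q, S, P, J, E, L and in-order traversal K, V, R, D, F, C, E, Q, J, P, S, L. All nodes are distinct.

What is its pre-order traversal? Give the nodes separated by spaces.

The last element of post-order is the root; it splits in-order into left and right subtrees.
Root L: left subtree has 11 nodes {K, V, R, D, F, C, E, Q, J, P, S}, right has 0 { }.
  Root E: left subtree has 6 nodes {K, V, R, D, F, C}, right has 4 {Q, J, P, S}.
    Root K: left subtree has 0 nodes { }, right has 5 {V, R, D, F, C}.
      Root R: left subtree has 1 node {V}, right has 3 {D, F, C}.
        Root D: left subtree has 0 nodes { }, right has 2 {F, C}.
          Root C: left subtree has 1 node {F}, right has 0 { }.
    Root J: left subtree has 1 node {Q}, right has 2 {P, S}.
      Root P: left subtree has 0 nodes { }, right has 1 {S}.

L E K R V D C F J Q P S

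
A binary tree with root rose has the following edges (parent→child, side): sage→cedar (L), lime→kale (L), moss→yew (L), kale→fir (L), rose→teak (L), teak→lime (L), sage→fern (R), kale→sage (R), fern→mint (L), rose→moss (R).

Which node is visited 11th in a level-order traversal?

Level-order visits nodes level by level from the root, left to right within each level.
Level 0: rose
Level 1: teak, moss
Level 2: lime, yew
Level 3: kale
Level 4: fir, sage
Level 5: cedar, fern
Level 6: mint
Full level-order sequence: rose, teak, moss, lime, yew, kale, fir, sage, cedar, fern, mint.

mint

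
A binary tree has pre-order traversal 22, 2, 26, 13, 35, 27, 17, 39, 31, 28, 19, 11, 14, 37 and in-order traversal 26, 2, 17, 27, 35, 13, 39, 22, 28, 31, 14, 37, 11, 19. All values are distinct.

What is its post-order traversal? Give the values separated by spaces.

The first element of pre-order is the root; it splits in-order into left and right subtrees.
Root 22: left subtree has 7 nodes {26, 2, 17, 27, 35, 13, 39}, right has 6 {28, 31, 14, 37, 11, 19}.
  Root 2: left subtree has 1 node {26}, right has 5 {17, 27, 35, 13, 39}.
    Root 13: left subtree has 3 nodes {17, 27, 35}, right has 1 {39}.
      Root 35: left subtree has 2 nodes {17, 27}, right has 0 { }.
        Root 27: left subtree has 1 node {17}, right has 0 { }.
  Root 31: left subtree has 1 node {28}, right has 4 {14, 37, 11, 19}.
    Root 19: left subtree has 3 nodes {14, 37, 11}, right has 0 { }.
      Root 11: left subtree has 2 nodes {14, 37}, right has 0 { }.
        Root 14: left subtree has 0 nodes { }, right has 1 {37}.

26 17 27 35 39 13 2 28 37 14 11 19 31 22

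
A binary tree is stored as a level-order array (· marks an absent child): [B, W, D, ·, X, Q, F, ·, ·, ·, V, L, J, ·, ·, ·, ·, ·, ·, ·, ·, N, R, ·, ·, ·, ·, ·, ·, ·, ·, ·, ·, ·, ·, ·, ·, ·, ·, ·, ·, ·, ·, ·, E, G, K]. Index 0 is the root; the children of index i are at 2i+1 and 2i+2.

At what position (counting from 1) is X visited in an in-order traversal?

In-order visits the left subtree, then the node, then the right subtree.
At B: go left to W.
  At W: no left child.
  Visit W.
  At W: go right to X.
    At X: no left child.
    Visit X.
    At X: go right to V.
      At V: go left to N.
        At N: no left child.
        Visit N.
        At N: go right to E.
          E is a leaf — visit E.
      Visit V.
      At V: go right to R.
        At R: go left to G.
          G is a leaf — visit G.
        Visit R.
        At R: go right to K.
          K is a leaf — visit K.
Visit B.
At B: go right to D.
  At D: go left to Q.
    At Q: go left to L.
      L is a leaf — visit L.
    Visit Q.
    At Q: go right to J.
      J is a leaf — visit J.
  Visit D.
  At D: go right to F.
    F is a leaf — visit F.
Full in-order sequence: W, X, N, E, V, G, R, K, B, L, Q, J, D, F.

2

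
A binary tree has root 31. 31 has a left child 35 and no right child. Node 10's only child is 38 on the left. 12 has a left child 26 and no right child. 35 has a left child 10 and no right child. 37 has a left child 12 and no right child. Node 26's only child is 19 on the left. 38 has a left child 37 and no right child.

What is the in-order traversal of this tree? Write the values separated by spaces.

In-order visits the left subtree, then the node, then the right subtree.
At 31: go left to 35.
  At 35: go left to 10.
    At 10: go left to 38.
      At 38: go left to 37.
        At 37: go left to 12.
          At 12: go left to 26.
            At 26: go left to 19.
              19 is a leaf — visit 19.
            Visit 26.
            At 26: no right child.
          Visit 12.
          At 12: no right child.
        Visit 37.
        At 37: no right child.
      Visit 38.
      At 38: no right child.
    Visit 10.
    At 10: no right child.
  Visit 35.
  At 35: no right child.
Visit 31.
At 31: no right child.

19 26 12 37 38 10 35 31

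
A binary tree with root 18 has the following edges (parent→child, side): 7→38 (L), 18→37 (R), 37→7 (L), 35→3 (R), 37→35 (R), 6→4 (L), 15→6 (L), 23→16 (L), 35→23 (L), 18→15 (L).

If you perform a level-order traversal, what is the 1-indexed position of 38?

8

Level-order visits nodes level by level from the root, left to right within each level.
Level 0: 18
Level 1: 15, 37
Level 2: 6, 7, 35
Level 3: 4, 38, 23, 3
Level 4: 16
Full level-order sequence: 18, 15, 37, 6, 7, 35, 4, 38, 23, 3, 16.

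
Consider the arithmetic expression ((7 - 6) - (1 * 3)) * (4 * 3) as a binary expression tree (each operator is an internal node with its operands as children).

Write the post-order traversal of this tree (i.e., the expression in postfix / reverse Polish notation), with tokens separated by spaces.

Post-order on an expression tree gives postfix notation: for each operator, emit left operand, right operand, then the operator.

7 6 - 1 3 * - 4 3 * *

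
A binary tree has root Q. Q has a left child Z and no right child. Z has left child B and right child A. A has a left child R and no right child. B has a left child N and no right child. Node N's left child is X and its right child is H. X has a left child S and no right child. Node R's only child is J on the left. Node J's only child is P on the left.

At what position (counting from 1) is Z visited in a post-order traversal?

10

Post-order visits the left subtree, then the right subtree, then the node.
At Q: go left to Z.
  At Z: go left to B.
    At B: go left to N.
      At N: go left to X.
        At X: go left to S.
          S is a leaf — visit S.
        At X: no right child.
        Visit X.
      At N: go right to H.
        H is a leaf — visit H.
      Visit N.
    At B: no right child.
    Visit B.
  At Z: go right to A.
    At A: go left to R.
      At R: go left to J.
        At J: go left to P.
          P is a leaf — visit P.
        At J: no right child.
        Visit J.
      At R: no right child.
      Visit R.
    At A: no right child.
    Visit A.
  Visit Z.
At Q: no right child.
Visit Q.
Full post-order sequence: S, X, H, N, B, P, J, R, A, Z, Q.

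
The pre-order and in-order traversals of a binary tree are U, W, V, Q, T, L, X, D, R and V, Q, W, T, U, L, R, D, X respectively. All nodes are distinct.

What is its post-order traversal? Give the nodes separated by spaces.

The first element of pre-order is the root; it splits in-order into left and right subtrees.
Root U: left subtree has 4 nodes {V, Q, W, T}, right has 4 {L, R, D, X}.
  Root W: left subtree has 2 nodes {V, Q}, right has 1 {T}.
    Root V: left subtree has 0 nodes { }, right has 1 {Q}.
  Root L: left subtree has 0 nodes { }, right has 3 {R, D, X}.
    Root X: left subtree has 2 nodes {R, D}, right has 0 { }.
      Root D: left subtree has 1 node {R}, right has 0 { }.

Q V T W R D X L U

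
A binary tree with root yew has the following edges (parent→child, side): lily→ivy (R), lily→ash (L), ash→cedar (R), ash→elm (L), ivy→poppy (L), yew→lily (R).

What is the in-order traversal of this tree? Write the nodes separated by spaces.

yew elm ash cedar lily poppy ivy

In-order visits the left subtree, then the node, then the right subtree.
At yew: no left child.
Visit yew.
At yew: go right to lily.
  At lily: go left to ash.
    At ash: go left to elm.
      elm is a leaf — visit elm.
    Visit ash.
    At ash: go right to cedar.
      cedar is a leaf — visit cedar.
  Visit lily.
  At lily: go right to ivy.
    At ivy: go left to poppy.
      poppy is a leaf — visit poppy.
    Visit ivy.
    At ivy: no right child.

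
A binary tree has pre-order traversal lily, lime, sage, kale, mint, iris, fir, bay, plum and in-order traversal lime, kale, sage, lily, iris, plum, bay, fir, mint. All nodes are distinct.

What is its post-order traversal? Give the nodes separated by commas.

The first element of pre-order is the root; it splits in-order into left and right subtrees.
Root lily: left subtree has 3 nodes {lime, kale, sage}, right has 5 {iris, plum, bay, fir, mint}.
  Root lime: left subtree has 0 nodes { }, right has 2 {kale, sage}.
    Root sage: left subtree has 1 node {kale}, right has 0 { }.
  Root mint: left subtree has 4 nodes {iris, plum, bay, fir}, right has 0 { }.
    Root iris: left subtree has 0 nodes { }, right has 3 {plum, bay, fir}.
      Root fir: left subtree has 2 nodes {plum, bay}, right has 0 { }.
        Root bay: left subtree has 1 node {plum}, right has 0 { }.

kale, sage, lime, plum, bay, fir, iris, mint, lily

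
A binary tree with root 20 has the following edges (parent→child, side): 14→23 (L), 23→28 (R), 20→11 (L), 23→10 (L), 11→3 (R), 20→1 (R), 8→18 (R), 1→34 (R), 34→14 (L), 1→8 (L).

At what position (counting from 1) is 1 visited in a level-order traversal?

Level-order visits nodes level by level from the root, left to right within each level.
Level 0: 20
Level 1: 11, 1
Level 2: 3, 8, 34
Level 3: 18, 14
Level 4: 23
Level 5: 10, 28
Full level-order sequence: 20, 11, 1, 3, 8, 34, 18, 14, 23, 10, 28.

3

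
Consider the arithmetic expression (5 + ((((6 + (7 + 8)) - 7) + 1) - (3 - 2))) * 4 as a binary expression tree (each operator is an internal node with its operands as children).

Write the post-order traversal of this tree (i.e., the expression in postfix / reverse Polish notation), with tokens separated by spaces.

5 6 7 8 + + 7 - 1 + 3 2 - - + 4 *

Post-order on an expression tree gives postfix notation: for each operator, emit left operand, right operand, then the operator.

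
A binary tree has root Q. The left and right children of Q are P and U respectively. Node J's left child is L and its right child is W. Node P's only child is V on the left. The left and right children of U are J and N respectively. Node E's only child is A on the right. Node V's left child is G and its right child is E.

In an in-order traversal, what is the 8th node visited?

J

In-order visits the left subtree, then the node, then the right subtree.
At Q: go left to P.
  At P: go left to V.
    At V: go left to G.
      G is a leaf — visit G.
    Visit V.
    At V: go right to E.
      At E: no left child.
      Visit E.
      At E: go right to A.
        A is a leaf — visit A.
  Visit P.
  At P: no right child.
Visit Q.
At Q: go right to U.
  At U: go left to J.
    At J: go left to L.
      L is a leaf — visit L.
    Visit J.
    At J: go right to W.
      W is a leaf — visit W.
  Visit U.
  At U: go right to N.
    N is a leaf — visit N.
Full in-order sequence: G, V, E, A, P, Q, L, J, W, U, N.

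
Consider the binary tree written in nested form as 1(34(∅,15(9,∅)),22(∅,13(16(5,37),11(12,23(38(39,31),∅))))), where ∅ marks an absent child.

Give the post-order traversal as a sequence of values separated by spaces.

Post-order visits the left subtree, then the right subtree, then the node.
At 1: go left to 34.
  At 34: no left child.
  At 34: go right to 15.
    At 15: go left to 9.
      9 is a leaf — visit 9.
    At 15: no right child.
    Visit 15.
  Visit 34.
At 1: go right to 22.
  At 22: no left child.
  At 22: go right to 13.
    At 13: go left to 16.
      At 16: go left to 5.
        5 is a leaf — visit 5.
      At 16: go right to 37.
        37 is a leaf — visit 37.
      Visit 16.
    At 13: go right to 11.
      At 11: go left to 12.
        12 is a leaf — visit 12.
      At 11: go right to 23.
        At 23: go left to 38.
          At 38: go left to 39.
            39 is a leaf — visit 39.
          At 38: go right to 31.
            31 is a leaf — visit 31.
          Visit 38.
        At 23: no right child.
        Visit 23.
      Visit 11.
    Visit 13.
  Visit 22.
Visit 1.

9 15 34 5 37 16 12 39 31 38 23 11 13 22 1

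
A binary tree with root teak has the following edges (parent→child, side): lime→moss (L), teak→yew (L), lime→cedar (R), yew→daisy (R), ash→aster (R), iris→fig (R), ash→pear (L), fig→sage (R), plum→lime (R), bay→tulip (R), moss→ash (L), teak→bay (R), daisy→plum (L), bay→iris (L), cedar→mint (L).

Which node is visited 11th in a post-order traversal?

Post-order visits the left subtree, then the right subtree, then the node.
At teak: go left to yew.
  At yew: no left child.
  At yew: go right to daisy.
    At daisy: go left to plum.
      At plum: no left child.
      At plum: go right to lime.
        At lime: go left to moss.
          At moss: go left to ash.
            At ash: go left to pear.
              pear is a leaf — visit pear.
            At ash: go right to aster.
              aster is a leaf — visit aster.
            Visit ash.
          At moss: no right child.
          Visit moss.
        At lime: go right to cedar.
          At cedar: go left to mint.
            mint is a leaf — visit mint.
          At cedar: no right child.
          Visit cedar.
        Visit lime.
      Visit plum.
    At daisy: no right child.
    Visit daisy.
  Visit yew.
At teak: go right to bay.
  At bay: go left to iris.
    At iris: no left child.
    At iris: go right to fig.
      At fig: no left child.
      At fig: go right to sage.
        sage is a leaf — visit sage.
      Visit fig.
    Visit iris.
  At bay: go right to tulip.
    tulip is a leaf — visit tulip.
  Visit bay.
Visit teak.
Full post-order sequence: pear, aster, ash, moss, mint, cedar, lime, plum, daisy, yew, sage, fig, iris, tulip, bay, teak.

sage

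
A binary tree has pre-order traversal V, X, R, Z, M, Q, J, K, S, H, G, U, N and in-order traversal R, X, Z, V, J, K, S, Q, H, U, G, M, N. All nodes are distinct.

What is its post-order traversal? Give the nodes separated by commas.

The first element of pre-order is the root; it splits in-order into left and right subtrees.
Root V: left subtree has 3 nodes {R, X, Z}, right has 9 {J, K, S, Q, H, U, G, M, N}.
  Root X: left subtree has 1 node {R}, right has 1 {Z}.
  Root M: left subtree has 7 nodes {J, K, S, Q, H, U, G}, right has 1 {N}.
    Root Q: left subtree has 3 nodes {J, K, S}, right has 3 {H, U, G}.
      Root J: left subtree has 0 nodes { }, right has 2 {K, S}.
        Root K: left subtree has 0 nodes { }, right has 1 {S}.
      Root H: left subtree has 0 nodes { }, right has 2 {U, G}.
        Root G: left subtree has 1 node {U}, right has 0 { }.

R, Z, X, S, K, J, U, G, H, Q, N, M, V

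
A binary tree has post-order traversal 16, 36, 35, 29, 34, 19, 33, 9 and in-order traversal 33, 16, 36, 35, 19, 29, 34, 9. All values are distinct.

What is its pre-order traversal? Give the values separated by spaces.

The last element of post-order is the root; it splits in-order into left and right subtrees.
Root 9: left subtree has 7 nodes {33, 16, 36, 35, 19, 29, 34}, right has 0 { }.
  Root 33: left subtree has 0 nodes { }, right has 6 {16, 36, 35, 19, 29, 34}.
    Root 19: left subtree has 3 nodes {16, 36, 35}, right has 2 {29, 34}.
      Root 35: left subtree has 2 nodes {16, 36}, right has 0 { }.
        Root 36: left subtree has 1 node {16}, right has 0 { }.
      Root 34: left subtree has 1 node {29}, right has 0 { }.

9 33 19 35 36 16 34 29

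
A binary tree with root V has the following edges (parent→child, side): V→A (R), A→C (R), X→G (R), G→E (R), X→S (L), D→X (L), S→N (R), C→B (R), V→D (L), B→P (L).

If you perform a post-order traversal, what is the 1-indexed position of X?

5

Post-order visits the left subtree, then the right subtree, then the node.
At V: go left to D.
  At D: go left to X.
    At X: go left to S.
      At S: no left child.
      At S: go right to N.
        N is a leaf — visit N.
      Visit S.
    At X: go right to G.
      At G: no left child.
      At G: go right to E.
        E is a leaf — visit E.
      Visit G.
    Visit X.
  At D: no right child.
  Visit D.
At V: go right to A.
  At A: no left child.
  At A: go right to C.
    At C: no left child.
    At C: go right to B.
      At B: go left to P.
        P is a leaf — visit P.
      At B: no right child.
      Visit B.
    Visit C.
  Visit A.
Visit V.
Full post-order sequence: N, S, E, G, X, D, P, B, C, A, V.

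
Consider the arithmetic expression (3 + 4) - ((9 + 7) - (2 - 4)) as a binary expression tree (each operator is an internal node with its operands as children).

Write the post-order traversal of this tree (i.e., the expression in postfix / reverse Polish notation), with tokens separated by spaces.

3 4 + 9 7 + 2 4 - - -

Post-order on an expression tree gives postfix notation: for each operator, emit left operand, right operand, then the operator.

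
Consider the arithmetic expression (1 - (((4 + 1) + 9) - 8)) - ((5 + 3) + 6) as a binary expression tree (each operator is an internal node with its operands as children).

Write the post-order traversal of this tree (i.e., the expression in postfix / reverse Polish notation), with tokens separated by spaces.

Post-order on an expression tree gives postfix notation: for each operator, emit left operand, right operand, then the operator.

1 4 1 + 9 + 8 - - 5 3 + 6 + -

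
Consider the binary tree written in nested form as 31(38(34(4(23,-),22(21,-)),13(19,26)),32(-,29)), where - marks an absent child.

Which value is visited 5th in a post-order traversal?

Post-order visits the left subtree, then the right subtree, then the node.
At 31: go left to 38.
  At 38: go left to 34.
    At 34: go left to 4.
      At 4: go left to 23.
        23 is a leaf — visit 23.
      At 4: no right child.
      Visit 4.
    At 34: go right to 22.
      At 22: go left to 21.
        21 is a leaf — visit 21.
      At 22: no right child.
      Visit 22.
    Visit 34.
  At 38: go right to 13.
    At 13: go left to 19.
      19 is a leaf — visit 19.
    At 13: go right to 26.
      26 is a leaf — visit 26.
    Visit 13.
  Visit 38.
At 31: go right to 32.
  At 32: no left child.
  At 32: go right to 29.
    29 is a leaf — visit 29.
  Visit 32.
Visit 31.
Full post-order sequence: 23, 4, 21, 22, 34, 19, 26, 13, 38, 29, 32, 31.

34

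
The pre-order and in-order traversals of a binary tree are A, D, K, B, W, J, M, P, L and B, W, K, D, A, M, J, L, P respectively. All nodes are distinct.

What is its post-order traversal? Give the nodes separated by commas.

W, B, K, D, M, L, P, J, A

The first element of pre-order is the root; it splits in-order into left and right subtrees.
Root A: left subtree has 4 nodes {B, W, K, D}, right has 4 {M, J, L, P}.
  Root D: left subtree has 3 nodes {B, W, K}, right has 0 { }.
    Root K: left subtree has 2 nodes {B, W}, right has 0 { }.
      Root B: left subtree has 0 nodes { }, right has 1 {W}.
  Root J: left subtree has 1 node {M}, right has 2 {L, P}.
    Root P: left subtree has 1 node {L}, right has 0 { }.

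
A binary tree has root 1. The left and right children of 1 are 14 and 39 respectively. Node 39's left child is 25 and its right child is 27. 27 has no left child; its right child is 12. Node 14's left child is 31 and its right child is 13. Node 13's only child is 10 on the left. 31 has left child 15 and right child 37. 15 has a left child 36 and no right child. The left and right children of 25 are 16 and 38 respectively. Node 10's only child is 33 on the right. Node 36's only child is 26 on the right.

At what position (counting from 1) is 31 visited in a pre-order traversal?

3

Pre-order visits the node, then its left subtree, then its right subtree.
Visit 1.
At 1: go left to 14.
  Visit 14.
  At 14: go left to 31.
    Visit 31.
    At 31: go left to 15.
      Visit 15.
      At 15: go left to 36.
        Visit 36.
        At 36: no left child.
        At 36: go right to 26.
          26 is a leaf — visit 26.
      At 15: no right child.
    At 31: go right to 37.
      37 is a leaf — visit 37.
  At 14: go right to 13.
    Visit 13.
    At 13: go left to 10.
      Visit 10.
      At 10: no left child.
      At 10: go right to 33.
        33 is a leaf — visit 33.
    At 13: no right child.
At 1: go right to 39.
  Visit 39.
  At 39: go left to 25.
    Visit 25.
    At 25: go left to 16.
      16 is a leaf — visit 16.
    At 25: go right to 38.
      38 is a leaf — visit 38.
  At 39: go right to 27.
    Visit 27.
    At 27: no left child.
    At 27: go right to 12.
      12 is a leaf — visit 12.
Full pre-order sequence: 1, 14, 31, 15, 36, 26, 37, 13, 10, 33, 39, 25, 16, 38, 27, 12.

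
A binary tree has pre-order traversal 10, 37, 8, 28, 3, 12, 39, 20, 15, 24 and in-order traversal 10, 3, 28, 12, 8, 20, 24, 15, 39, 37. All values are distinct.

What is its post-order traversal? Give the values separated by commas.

The first element of pre-order is the root; it splits in-order into left and right subtrees.
Root 10: left subtree has 0 nodes { }, right has 9 {3, 28, 12, 8, 20, 24, 15, 39, 37}.
  Root 37: left subtree has 8 nodes {3, 28, 12, 8, 20, 24, 15, 39}, right has 0 { }.
    Root 8: left subtree has 3 nodes {3, 28, 12}, right has 4 {20, 24, 15, 39}.
      Root 28: left subtree has 1 node {3}, right has 1 {12}.
      Root 39: left subtree has 3 nodes {20, 24, 15}, right has 0 { }.
        Root 20: left subtree has 0 nodes { }, right has 2 {24, 15}.
          Root 15: left subtree has 1 node {24}, right has 0 { }.

3, 12, 28, 24, 15, 20, 39, 8, 37, 10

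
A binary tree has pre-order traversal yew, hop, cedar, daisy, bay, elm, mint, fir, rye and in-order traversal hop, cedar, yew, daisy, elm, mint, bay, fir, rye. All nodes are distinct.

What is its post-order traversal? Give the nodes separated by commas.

The first element of pre-order is the root; it splits in-order into left and right subtrees.
Root yew: left subtree has 2 nodes {hop, cedar}, right has 6 {daisy, elm, mint, bay, fir, rye}.
  Root hop: left subtree has 0 nodes { }, right has 1 {cedar}.
  Root daisy: left subtree has 0 nodes { }, right has 5 {elm, mint, bay, fir, rye}.
    Root bay: left subtree has 2 nodes {elm, mint}, right has 2 {fir, rye}.
      Root elm: left subtree has 0 nodes { }, right has 1 {mint}.
      Root fir: left subtree has 0 nodes { }, right has 1 {rye}.

cedar, hop, mint, elm, rye, fir, bay, daisy, yew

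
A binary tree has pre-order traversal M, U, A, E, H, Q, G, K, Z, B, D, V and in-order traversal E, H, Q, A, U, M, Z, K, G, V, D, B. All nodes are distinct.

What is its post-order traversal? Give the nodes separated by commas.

Q, H, E, A, U, Z, K, V, D, B, G, M

The first element of pre-order is the root; it splits in-order into left and right subtrees.
Root M: left subtree has 5 nodes {E, H, Q, A, U}, right has 6 {Z, K, G, V, D, B}.
  Root U: left subtree has 4 nodes {E, H, Q, A}, right has 0 { }.
    Root A: left subtree has 3 nodes {E, H, Q}, right has 0 { }.
      Root E: left subtree has 0 nodes { }, right has 2 {H, Q}.
        Root H: left subtree has 0 nodes { }, right has 1 {Q}.
  Root G: left subtree has 2 nodes {Z, K}, right has 3 {V, D, B}.
    Root K: left subtree has 1 node {Z}, right has 0 { }.
    Root B: left subtree has 2 nodes {V, D}, right has 0 { }.
      Root D: left subtree has 1 node {V}, right has 0 { }.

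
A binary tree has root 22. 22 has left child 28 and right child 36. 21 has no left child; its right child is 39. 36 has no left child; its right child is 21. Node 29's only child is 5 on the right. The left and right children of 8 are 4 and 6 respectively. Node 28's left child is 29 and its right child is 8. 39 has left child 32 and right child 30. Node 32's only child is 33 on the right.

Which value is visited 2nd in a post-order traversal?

Post-order visits the left subtree, then the right subtree, then the node.
At 22: go left to 28.
  At 28: go left to 29.
    At 29: no left child.
    At 29: go right to 5.
      5 is a leaf — visit 5.
    Visit 29.
  At 28: go right to 8.
    At 8: go left to 4.
      4 is a leaf — visit 4.
    At 8: go right to 6.
      6 is a leaf — visit 6.
    Visit 8.
  Visit 28.
At 22: go right to 36.
  At 36: no left child.
  At 36: go right to 21.
    At 21: no left child.
    At 21: go right to 39.
      At 39: go left to 32.
        At 32: no left child.
        At 32: go right to 33.
          33 is a leaf — visit 33.
        Visit 32.
      At 39: go right to 30.
        30 is a leaf — visit 30.
      Visit 39.
    Visit 21.
  Visit 36.
Visit 22.
Full post-order sequence: 5, 29, 4, 6, 8, 28, 33, 32, 30, 39, 21, 36, 22.

29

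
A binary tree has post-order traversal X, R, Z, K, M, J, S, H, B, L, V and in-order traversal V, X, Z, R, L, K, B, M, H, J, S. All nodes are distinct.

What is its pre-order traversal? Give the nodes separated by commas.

The last element of post-order is the root; it splits in-order into left and right subtrees.
Root V: left subtree has 0 nodes { }, right has 10 {X, Z, R, L, K, B, M, H, J, S}.
  Root L: left subtree has 3 nodes {X, Z, R}, right has 6 {K, B, M, H, J, S}.
    Root Z: left subtree has 1 node {X}, right has 1 {R}.
    Root B: left subtree has 1 node {K}, right has 4 {M, H, J, S}.
      Root H: left subtree has 1 node {M}, right has 2 {J, S}.
        Root S: left subtree has 1 node {J}, right has 0 { }.

V, L, Z, X, R, B, K, H, M, S, J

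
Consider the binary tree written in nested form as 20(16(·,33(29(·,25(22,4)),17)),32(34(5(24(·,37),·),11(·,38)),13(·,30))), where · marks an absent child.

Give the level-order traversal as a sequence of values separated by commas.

Level-order visits nodes level by level from the root, left to right within each level.
Level 0: 20
Level 1: 16, 32
Level 2: 33, 34, 13
Level 3: 29, 17, 5, 11, 30
Level 4: 25, 24, 38
Level 5: 22, 4, 37

20, 16, 32, 33, 34, 13, 29, 17, 5, 11, 30, 25, 24, 38, 22, 4, 37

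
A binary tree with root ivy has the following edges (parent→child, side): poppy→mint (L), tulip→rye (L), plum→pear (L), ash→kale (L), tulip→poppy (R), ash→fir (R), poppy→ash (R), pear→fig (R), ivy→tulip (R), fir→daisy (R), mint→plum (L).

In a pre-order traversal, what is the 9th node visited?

ash

Pre-order visits the node, then its left subtree, then its right subtree.
Visit ivy.
At ivy: no left child.
At ivy: go right to tulip.
  Visit tulip.
  At tulip: go left to rye.
    rye is a leaf — visit rye.
  At tulip: go right to poppy.
    Visit poppy.
    At poppy: go left to mint.
      Visit mint.
      At mint: go left to plum.
        Visit plum.
        At plum: go left to pear.
          Visit pear.
          At pear: no left child.
          At pear: go right to fig.
            fig is a leaf — visit fig.
        At plum: no right child.
      At mint: no right child.
    At poppy: go right to ash.
      Visit ash.
      At ash: go left to kale.
        kale is a leaf — visit kale.
      At ash: go right to fir.
        Visit fir.
        At fir: no left child.
        At fir: go right to daisy.
          daisy is a leaf — visit daisy.
Full pre-order sequence: ivy, tulip, rye, poppy, mint, plum, pear, fig, ash, kale, fir, daisy.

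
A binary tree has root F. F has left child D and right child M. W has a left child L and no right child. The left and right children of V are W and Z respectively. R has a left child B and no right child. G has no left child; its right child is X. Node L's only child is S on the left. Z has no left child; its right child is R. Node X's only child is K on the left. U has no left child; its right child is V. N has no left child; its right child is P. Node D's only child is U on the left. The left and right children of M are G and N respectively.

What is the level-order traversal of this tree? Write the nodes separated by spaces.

Level-order visits nodes level by level from the root, left to right within each level.
Level 0: F
Level 1: D, M
Level 2: U, G, N
Level 3: V, X, P
Level 4: W, Z, K
Level 5: L, R
Level 6: S, B

F D M U G N V X P W Z K L R S B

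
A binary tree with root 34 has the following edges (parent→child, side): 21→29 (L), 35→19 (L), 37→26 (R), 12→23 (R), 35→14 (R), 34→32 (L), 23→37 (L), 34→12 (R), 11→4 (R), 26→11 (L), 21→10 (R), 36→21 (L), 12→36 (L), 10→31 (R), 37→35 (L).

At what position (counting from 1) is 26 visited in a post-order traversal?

12

Post-order visits the left subtree, then the right subtree, then the node.
At 34: go left to 32.
  32 is a leaf — visit 32.
At 34: go right to 12.
  At 12: go left to 36.
    At 36: go left to 21.
      At 21: go left to 29.
        29 is a leaf — visit 29.
      At 21: go right to 10.
        At 10: no left child.
        At 10: go right to 31.
          31 is a leaf — visit 31.
        Visit 10.
      Visit 21.
    At 36: no right child.
    Visit 36.
  At 12: go right to 23.
    At 23: go left to 37.
      At 37: go left to 35.
        At 35: go left to 19.
          19 is a leaf — visit 19.
        At 35: go right to 14.
          14 is a leaf — visit 14.
        Visit 35.
      At 37: go right to 26.
        At 26: go left to 11.
          At 11: no left child.
          At 11: go right to 4.
            4 is a leaf — visit 4.
          Visit 11.
        At 26: no right child.
        Visit 26.
      Visit 37.
    At 23: no right child.
    Visit 23.
  Visit 12.
Visit 34.
Full post-order sequence: 32, 29, 31, 10, 21, 36, 19, 14, 35, 4, 11, 26, 37, 23, 12, 34.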